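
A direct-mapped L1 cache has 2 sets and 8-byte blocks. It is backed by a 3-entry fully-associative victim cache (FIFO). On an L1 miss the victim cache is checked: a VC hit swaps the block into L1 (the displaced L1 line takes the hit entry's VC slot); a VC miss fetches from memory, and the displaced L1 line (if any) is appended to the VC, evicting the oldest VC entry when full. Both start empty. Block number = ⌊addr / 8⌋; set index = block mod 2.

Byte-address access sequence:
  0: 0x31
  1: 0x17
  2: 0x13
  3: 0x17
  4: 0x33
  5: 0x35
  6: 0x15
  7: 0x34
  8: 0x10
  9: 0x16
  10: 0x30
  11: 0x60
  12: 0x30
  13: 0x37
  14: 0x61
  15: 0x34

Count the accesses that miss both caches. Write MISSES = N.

MISSES = 3

#0 0x31→b6/s0 MISS; vc=[]
#1 0x17→b2/s0 MISS; vc=[6]
#2 0x13→b2/s0 L1-HIT; vc=[6]
#3 0x17→b2/s0 L1-HIT; vc=[6]
#4 0x33→b6/s0 VC-HIT; vc=[2]
#5 0x35→b6/s0 L1-HIT; vc=[2]
#6 0x15→b2/s0 VC-HIT; vc=[6]
#7 0x34→b6/s0 VC-HIT; vc=[2]
#8 0x10→b2/s0 VC-HIT; vc=[6]
#9 0x16→b2/s0 L1-HIT; vc=[6]
#10 0x30→b6/s0 VC-HIT; vc=[2]
#11 0x60→b12/s0 MISS; vc=[2,6]
#12 0x30→b6/s0 VC-HIT; vc=[2,12]
#13 0x37→b6/s0 L1-HIT; vc=[2,12]
#14 0x61→b12/s0 VC-HIT; vc=[2,6]
#15 0x34→b6/s0 VC-HIT; vc=[2,12]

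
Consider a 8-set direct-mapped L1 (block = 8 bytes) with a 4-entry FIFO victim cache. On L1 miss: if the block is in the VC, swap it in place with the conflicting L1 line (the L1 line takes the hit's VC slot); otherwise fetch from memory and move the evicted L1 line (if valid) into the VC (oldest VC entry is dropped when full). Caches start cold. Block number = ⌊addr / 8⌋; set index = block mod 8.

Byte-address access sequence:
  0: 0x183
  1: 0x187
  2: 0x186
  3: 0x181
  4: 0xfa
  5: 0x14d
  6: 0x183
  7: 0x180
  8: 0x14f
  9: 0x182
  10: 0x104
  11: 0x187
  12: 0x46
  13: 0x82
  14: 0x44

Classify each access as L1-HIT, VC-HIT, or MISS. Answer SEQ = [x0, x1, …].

  [0] addr=0x183 blk=48 s=0: MISS | VC []
  [1] addr=0x187 blk=48 s=0: L1-HIT | VC []
  [2] addr=0x186 blk=48 s=0: L1-HIT | VC []
  [3] addr=0x181 blk=48 s=0: L1-HIT | VC []
  [4] addr=0xfa blk=31 s=7: MISS | VC []
  [5] addr=0x14d blk=41 s=1: MISS | VC []
  [6] addr=0x183 blk=48 s=0: L1-HIT | VC []
  [7] addr=0x180 blk=48 s=0: L1-HIT | VC []
  [8] addr=0x14f blk=41 s=1: L1-HIT | VC []
  [9] addr=0x182 blk=48 s=0: L1-HIT | VC []
  [10] addr=0x104 blk=32 s=0: MISS | VC [48]
  [11] addr=0x187 blk=48 s=0: VC-HIT | VC [32]
  [12] addr=0x46 blk=8 s=0: MISS | VC [32, 48]
  [13] addr=0x82 blk=16 s=0: MISS | VC [32, 48, 8]
  [14] addr=0x44 blk=8 s=0: VC-HIT | VC [32, 48, 16]

SEQ = [MISS, L1-HIT, L1-HIT, L1-HIT, MISS, MISS, L1-HIT, L1-HIT, L1-HIT, L1-HIT, MISS, VC-HIT, MISS, MISS, VC-HIT]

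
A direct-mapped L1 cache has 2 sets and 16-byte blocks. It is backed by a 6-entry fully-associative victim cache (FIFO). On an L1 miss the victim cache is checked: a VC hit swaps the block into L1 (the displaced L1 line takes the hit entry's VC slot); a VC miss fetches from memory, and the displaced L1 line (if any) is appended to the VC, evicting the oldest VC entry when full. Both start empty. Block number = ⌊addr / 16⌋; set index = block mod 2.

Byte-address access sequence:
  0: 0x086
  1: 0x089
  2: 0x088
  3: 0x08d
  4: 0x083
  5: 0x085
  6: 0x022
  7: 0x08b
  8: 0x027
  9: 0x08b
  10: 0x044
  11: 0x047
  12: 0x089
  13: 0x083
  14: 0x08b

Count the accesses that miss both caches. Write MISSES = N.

MISSES = 3

  [0] addr=0x86 blk=8 s=0: MISS | VC []
  [1] addr=0x89 blk=8 s=0: L1-HIT | VC []
  [2] addr=0x88 blk=8 s=0: L1-HIT | VC []
  [3] addr=0x8d blk=8 s=0: L1-HIT | VC []
  [4] addr=0x83 blk=8 s=0: L1-HIT | VC []
  [5] addr=0x85 blk=8 s=0: L1-HIT | VC []
  [6] addr=0x22 blk=2 s=0: MISS | VC [8]
  [7] addr=0x8b blk=8 s=0: VC-HIT | VC [2]
  [8] addr=0x27 blk=2 s=0: VC-HIT | VC [8]
  [9] addr=0x8b blk=8 s=0: VC-HIT | VC [2]
  [10] addr=0x44 blk=4 s=0: MISS | VC [2, 8]
  [11] addr=0x47 blk=4 s=0: L1-HIT | VC [2, 8]
  [12] addr=0x89 blk=8 s=0: VC-HIT | VC [2, 4]
  [13] addr=0x83 blk=8 s=0: L1-HIT | VC [2, 4]
  [14] addr=0x8b blk=8 s=0: L1-HIT | VC [2, 4]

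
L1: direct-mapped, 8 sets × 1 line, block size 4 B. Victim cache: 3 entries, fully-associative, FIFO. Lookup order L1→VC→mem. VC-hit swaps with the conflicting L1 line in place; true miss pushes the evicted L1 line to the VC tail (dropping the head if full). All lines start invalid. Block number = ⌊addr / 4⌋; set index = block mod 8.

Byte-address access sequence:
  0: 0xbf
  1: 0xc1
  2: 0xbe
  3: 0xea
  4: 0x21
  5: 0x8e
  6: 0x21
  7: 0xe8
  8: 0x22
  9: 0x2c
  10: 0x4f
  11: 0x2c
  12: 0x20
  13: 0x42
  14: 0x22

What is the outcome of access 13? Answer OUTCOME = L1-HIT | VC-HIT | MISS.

OUTCOME = MISS

  [0] addr=0xbf blk=47 s=7: MISS | VC []
  [1] addr=0xc1 blk=48 s=0: MISS | VC []
  [2] addr=0xbe blk=47 s=7: L1-HIT | VC []
  [3] addr=0xea blk=58 s=2: MISS | VC []
  [4] addr=0x21 blk=8 s=0: MISS | VC [48]
  [5] addr=0x8e blk=35 s=3: MISS | VC [48]
  [6] addr=0x21 blk=8 s=0: L1-HIT | VC [48]
  [7] addr=0xe8 blk=58 s=2: L1-HIT | VC [48]
  [8] addr=0x22 blk=8 s=0: L1-HIT | VC [48]
  [9] addr=0x2c blk=11 s=3: MISS | VC [48, 35]
  [10] addr=0x4f blk=19 s=3: MISS | VC [48, 35, 11]
  [11] addr=0x2c blk=11 s=3: VC-HIT | VC [48, 35, 19]
  [12] addr=0x20 blk=8 s=0: L1-HIT | VC [48, 35, 19]
  [13] addr=0x42 blk=16 s=0: MISS | VC [35, 19, 8]
  [14] addr=0x22 blk=8 s=0: VC-HIT | VC [35, 19, 16]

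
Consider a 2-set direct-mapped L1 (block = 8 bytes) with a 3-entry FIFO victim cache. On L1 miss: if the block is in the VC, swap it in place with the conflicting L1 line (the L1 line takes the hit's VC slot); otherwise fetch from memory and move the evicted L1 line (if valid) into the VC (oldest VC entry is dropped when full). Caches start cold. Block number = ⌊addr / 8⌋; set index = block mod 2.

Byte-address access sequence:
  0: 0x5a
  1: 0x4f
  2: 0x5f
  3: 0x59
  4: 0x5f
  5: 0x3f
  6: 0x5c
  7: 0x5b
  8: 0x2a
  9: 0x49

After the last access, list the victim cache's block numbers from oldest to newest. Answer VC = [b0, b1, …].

VC = [5, 7, 11]

0: 0x5a (blk 11, set 1) → MISS  vc=[]
1: 0x4f (blk 9, set 1) → MISS  vc=[11]
2: 0x5f (blk 11, set 1) → VC-HIT  vc=[9]
3: 0x59 (blk 11, set 1) → L1-HIT  vc=[9]
4: 0x5f (blk 11, set 1) → L1-HIT  vc=[9]
5: 0x3f (blk 7, set 1) → MISS  vc=[9, 11]
6: 0x5c (blk 11, set 1) → VC-HIT  vc=[9, 7]
7: 0x5b (blk 11, set 1) → L1-HIT  vc=[9, 7]
8: 0x2a (blk 5, set 1) → MISS  vc=[9, 7, 11]
9: 0x49 (blk 9, set 1) → VC-HIT  vc=[5, 7, 11]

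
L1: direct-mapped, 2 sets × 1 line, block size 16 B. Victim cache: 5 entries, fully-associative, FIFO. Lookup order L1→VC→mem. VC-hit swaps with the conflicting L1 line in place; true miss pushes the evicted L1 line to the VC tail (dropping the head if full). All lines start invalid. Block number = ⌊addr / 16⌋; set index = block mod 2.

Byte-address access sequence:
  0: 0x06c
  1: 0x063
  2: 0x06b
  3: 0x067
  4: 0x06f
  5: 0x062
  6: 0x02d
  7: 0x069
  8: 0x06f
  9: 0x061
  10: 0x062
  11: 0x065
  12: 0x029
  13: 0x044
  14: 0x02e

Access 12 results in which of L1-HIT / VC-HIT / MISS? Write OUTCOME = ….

0: 0x6c (blk 6, set 0) → MISS  vc=[]
1: 0x63 (blk 6, set 0) → L1-HIT  vc=[]
2: 0x6b (blk 6, set 0) → L1-HIT  vc=[]
3: 0x67 (blk 6, set 0) → L1-HIT  vc=[]
4: 0x6f (blk 6, set 0) → L1-HIT  vc=[]
5: 0x62 (blk 6, set 0) → L1-HIT  vc=[]
6: 0x2d (blk 2, set 0) → MISS  vc=[6]
7: 0x69 (blk 6, set 0) → VC-HIT  vc=[2]
8: 0x6f (blk 6, set 0) → L1-HIT  vc=[2]
9: 0x61 (blk 6, set 0) → L1-HIT  vc=[2]
10: 0x62 (blk 6, set 0) → L1-HIT  vc=[2]
11: 0x65 (blk 6, set 0) → L1-HIT  vc=[2]
12: 0x29 (blk 2, set 0) → VC-HIT  vc=[6]
13: 0x44 (blk 4, set 0) → MISS  vc=[6, 2]
14: 0x2e (blk 2, set 0) → VC-HIT  vc=[6, 4]

OUTCOME = VC-HIT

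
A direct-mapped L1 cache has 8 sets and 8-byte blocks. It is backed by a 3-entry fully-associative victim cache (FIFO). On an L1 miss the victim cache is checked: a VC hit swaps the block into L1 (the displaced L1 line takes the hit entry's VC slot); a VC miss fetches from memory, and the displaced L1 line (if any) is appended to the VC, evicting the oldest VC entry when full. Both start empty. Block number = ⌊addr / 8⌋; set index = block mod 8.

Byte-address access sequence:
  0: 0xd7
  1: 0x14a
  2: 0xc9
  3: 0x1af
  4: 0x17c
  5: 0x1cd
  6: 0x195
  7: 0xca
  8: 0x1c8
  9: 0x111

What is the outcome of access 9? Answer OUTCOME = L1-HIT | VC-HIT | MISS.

0: 0xd7 (blk 26, set 2) → MISS  vc=[]
1: 0x14a (blk 41, set 1) → MISS  vc=[]
2: 0xc9 (blk 25, set 1) → MISS  vc=[41]
3: 0x1af (blk 53, set 5) → MISS  vc=[41]
4: 0x17c (blk 47, set 7) → MISS  vc=[41]
5: 0x1cd (blk 57, set 1) → MISS  vc=[41, 25]
6: 0x195 (blk 50, set 2) → MISS  vc=[41, 25, 26]
7: 0xca (blk 25, set 1) → VC-HIT  vc=[41, 57, 26]
8: 0x1c8 (blk 57, set 1) → VC-HIT  vc=[41, 25, 26]
9: 0x111 (blk 34, set 2) → MISS  vc=[25, 26, 50]

OUTCOME = MISS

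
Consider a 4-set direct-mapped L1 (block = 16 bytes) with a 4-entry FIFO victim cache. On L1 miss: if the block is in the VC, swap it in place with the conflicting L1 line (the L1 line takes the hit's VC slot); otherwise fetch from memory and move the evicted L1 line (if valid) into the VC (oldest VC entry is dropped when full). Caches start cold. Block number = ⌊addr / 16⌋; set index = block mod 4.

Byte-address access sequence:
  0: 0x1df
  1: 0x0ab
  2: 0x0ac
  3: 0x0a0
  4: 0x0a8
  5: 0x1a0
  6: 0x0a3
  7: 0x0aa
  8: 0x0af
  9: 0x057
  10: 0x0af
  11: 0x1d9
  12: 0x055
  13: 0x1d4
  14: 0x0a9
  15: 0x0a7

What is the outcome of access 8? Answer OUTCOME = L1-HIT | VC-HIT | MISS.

OUTCOME = L1-HIT

#0 0x1df→b29/s1 MISS; vc=[]
#1 0xab→b10/s2 MISS; vc=[]
#2 0xac→b10/s2 L1-HIT; vc=[]
#3 0xa0→b10/s2 L1-HIT; vc=[]
#4 0xa8→b10/s2 L1-HIT; vc=[]
#5 0x1a0→b26/s2 MISS; vc=[10]
#6 0xa3→b10/s2 VC-HIT; vc=[26]
#7 0xaa→b10/s2 L1-HIT; vc=[26]
#8 0xaf→b10/s2 L1-HIT; vc=[26]
#9 0x57→b5/s1 MISS; vc=[26,29]
#10 0xaf→b10/s2 L1-HIT; vc=[26,29]
#11 0x1d9→b29/s1 VC-HIT; vc=[26,5]
#12 0x55→b5/s1 VC-HIT; vc=[26,29]
#13 0x1d4→b29/s1 VC-HIT; vc=[26,5]
#14 0xa9→b10/s2 L1-HIT; vc=[26,5]
#15 0xa7→b10/s2 L1-HIT; vc=[26,5]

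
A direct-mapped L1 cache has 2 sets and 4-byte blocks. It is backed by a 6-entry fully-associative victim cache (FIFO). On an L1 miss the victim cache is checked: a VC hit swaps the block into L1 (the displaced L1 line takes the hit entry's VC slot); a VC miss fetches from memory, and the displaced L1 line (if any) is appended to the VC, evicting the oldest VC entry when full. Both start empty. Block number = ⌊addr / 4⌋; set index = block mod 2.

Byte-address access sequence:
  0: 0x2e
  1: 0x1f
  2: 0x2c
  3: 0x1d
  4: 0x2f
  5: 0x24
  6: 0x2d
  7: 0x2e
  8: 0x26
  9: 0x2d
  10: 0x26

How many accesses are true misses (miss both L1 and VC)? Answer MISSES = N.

MISSES = 3

  [0] addr=0x2e blk=11 s=1: MISS | VC []
  [1] addr=0x1f blk=7 s=1: MISS | VC [11]
  [2] addr=0x2c blk=11 s=1: VC-HIT | VC [7]
  [3] addr=0x1d blk=7 s=1: VC-HIT | VC [11]
  [4] addr=0x2f blk=11 s=1: VC-HIT | VC [7]
  [5] addr=0x24 blk=9 s=1: MISS | VC [7, 11]
  [6] addr=0x2d blk=11 s=1: VC-HIT | VC [7, 9]
  [7] addr=0x2e blk=11 s=1: L1-HIT | VC [7, 9]
  [8] addr=0x26 blk=9 s=1: VC-HIT | VC [7, 11]
  [9] addr=0x2d blk=11 s=1: VC-HIT | VC [7, 9]
  [10] addr=0x26 blk=9 s=1: VC-HIT | VC [7, 11]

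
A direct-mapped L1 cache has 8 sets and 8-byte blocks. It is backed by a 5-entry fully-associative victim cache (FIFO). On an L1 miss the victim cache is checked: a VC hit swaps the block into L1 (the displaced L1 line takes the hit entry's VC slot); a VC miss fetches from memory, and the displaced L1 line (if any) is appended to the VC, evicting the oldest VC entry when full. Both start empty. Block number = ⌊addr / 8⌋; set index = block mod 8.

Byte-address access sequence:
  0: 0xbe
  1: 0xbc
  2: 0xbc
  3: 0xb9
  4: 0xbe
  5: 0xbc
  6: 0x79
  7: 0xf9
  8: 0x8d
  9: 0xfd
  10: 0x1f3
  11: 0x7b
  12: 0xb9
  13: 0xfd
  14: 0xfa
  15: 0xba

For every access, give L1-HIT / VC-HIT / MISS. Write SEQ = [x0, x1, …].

SEQ = [MISS, L1-HIT, L1-HIT, L1-HIT, L1-HIT, L1-HIT, MISS, MISS, MISS, L1-HIT, MISS, VC-HIT, VC-HIT, VC-HIT, L1-HIT, VC-HIT]

  [0] addr=0xbe blk=23 s=7: MISS | VC []
  [1] addr=0xbc blk=23 s=7: L1-HIT | VC []
  [2] addr=0xbc blk=23 s=7: L1-HIT | VC []
  [3] addr=0xb9 blk=23 s=7: L1-HIT | VC []
  [4] addr=0xbe blk=23 s=7: L1-HIT | VC []
  [5] addr=0xbc blk=23 s=7: L1-HIT | VC []
  [6] addr=0x79 blk=15 s=7: MISS | VC [23]
  [7] addr=0xf9 blk=31 s=7: MISS | VC [23, 15]
  [8] addr=0x8d blk=17 s=1: MISS | VC [23, 15]
  [9] addr=0xfd blk=31 s=7: L1-HIT | VC [23, 15]
  [10] addr=0x1f3 blk=62 s=6: MISS | VC [23, 15]
  [11] addr=0x7b blk=15 s=7: VC-HIT | VC [23, 31]
  [12] addr=0xb9 blk=23 s=7: VC-HIT | VC [15, 31]
  [13] addr=0xfd blk=31 s=7: VC-HIT | VC [15, 23]
  [14] addr=0xfa blk=31 s=7: L1-HIT | VC [15, 23]
  [15] addr=0xba blk=23 s=7: VC-HIT | VC [15, 31]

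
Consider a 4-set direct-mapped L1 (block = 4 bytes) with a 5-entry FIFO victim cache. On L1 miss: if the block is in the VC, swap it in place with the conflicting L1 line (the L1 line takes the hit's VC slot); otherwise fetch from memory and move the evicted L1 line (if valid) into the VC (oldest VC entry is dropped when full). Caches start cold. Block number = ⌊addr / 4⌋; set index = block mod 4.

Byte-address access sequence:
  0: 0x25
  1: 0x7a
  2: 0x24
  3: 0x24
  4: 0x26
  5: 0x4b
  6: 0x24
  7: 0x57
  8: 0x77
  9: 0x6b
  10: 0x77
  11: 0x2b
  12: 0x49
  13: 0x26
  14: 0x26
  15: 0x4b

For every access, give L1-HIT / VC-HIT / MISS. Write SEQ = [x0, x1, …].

  [0] addr=0x25 blk=9 s=1: MISS | VC []
  [1] addr=0x7a blk=30 s=2: MISS | VC []
  [2] addr=0x24 blk=9 s=1: L1-HIT | VC []
  [3] addr=0x24 blk=9 s=1: L1-HIT | VC []
  [4] addr=0x26 blk=9 s=1: L1-HIT | VC []
  [5] addr=0x4b blk=18 s=2: MISS | VC [30]
  [6] addr=0x24 blk=9 s=1: L1-HIT | VC [30]
  [7] addr=0x57 blk=21 s=1: MISS | VC [30, 9]
  [8] addr=0x77 blk=29 s=1: MISS | VC [30, 9, 21]
  [9] addr=0x6b blk=26 s=2: MISS | VC [30, 9, 21, 18]
  [10] addr=0x77 blk=29 s=1: L1-HIT | VC [30, 9, 21, 18]
  [11] addr=0x2b blk=10 s=2: MISS | VC [30, 9, 21, 18, 26]
  [12] addr=0x49 blk=18 s=2: VC-HIT | VC [30, 9, 21, 10, 26]
  [13] addr=0x26 blk=9 s=1: VC-HIT | VC [30, 29, 21, 10, 26]
  [14] addr=0x26 blk=9 s=1: L1-HIT | VC [30, 29, 21, 10, 26]
  [15] addr=0x4b blk=18 s=2: L1-HIT | VC [30, 29, 21, 10, 26]

SEQ = [MISS, MISS, L1-HIT, L1-HIT, L1-HIT, MISS, L1-HIT, MISS, MISS, MISS, L1-HIT, MISS, VC-HIT, VC-HIT, L1-HIT, L1-HIT]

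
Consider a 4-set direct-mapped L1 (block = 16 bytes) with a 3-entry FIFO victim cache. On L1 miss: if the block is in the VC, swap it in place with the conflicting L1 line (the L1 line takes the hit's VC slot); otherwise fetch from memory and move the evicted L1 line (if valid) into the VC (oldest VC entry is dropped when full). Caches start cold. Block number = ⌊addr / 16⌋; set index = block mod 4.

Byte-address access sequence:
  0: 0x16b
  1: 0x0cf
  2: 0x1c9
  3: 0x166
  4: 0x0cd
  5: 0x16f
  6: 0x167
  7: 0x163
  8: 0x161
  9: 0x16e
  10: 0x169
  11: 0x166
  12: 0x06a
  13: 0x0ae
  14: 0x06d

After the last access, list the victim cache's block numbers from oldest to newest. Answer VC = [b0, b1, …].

VC = [28, 22, 10]

0: 0x16b (blk 22, set 2) → MISS  vc=[]
1: 0xcf (blk 12, set 0) → MISS  vc=[]
2: 0x1c9 (blk 28, set 0) → MISS  vc=[12]
3: 0x166 (blk 22, set 2) → L1-HIT  vc=[12]
4: 0xcd (blk 12, set 0) → VC-HIT  vc=[28]
5: 0x16f (blk 22, set 2) → L1-HIT  vc=[28]
6: 0x167 (blk 22, set 2) → L1-HIT  vc=[28]
7: 0x163 (blk 22, set 2) → L1-HIT  vc=[28]
8: 0x161 (blk 22, set 2) → L1-HIT  vc=[28]
9: 0x16e (blk 22, set 2) → L1-HIT  vc=[28]
10: 0x169 (blk 22, set 2) → L1-HIT  vc=[28]
11: 0x166 (blk 22, set 2) → L1-HIT  vc=[28]
12: 0x6a (blk 6, set 2) → MISS  vc=[28, 22]
13: 0xae (blk 10, set 2) → MISS  vc=[28, 22, 6]
14: 0x6d (blk 6, set 2) → VC-HIT  vc=[28, 22, 10]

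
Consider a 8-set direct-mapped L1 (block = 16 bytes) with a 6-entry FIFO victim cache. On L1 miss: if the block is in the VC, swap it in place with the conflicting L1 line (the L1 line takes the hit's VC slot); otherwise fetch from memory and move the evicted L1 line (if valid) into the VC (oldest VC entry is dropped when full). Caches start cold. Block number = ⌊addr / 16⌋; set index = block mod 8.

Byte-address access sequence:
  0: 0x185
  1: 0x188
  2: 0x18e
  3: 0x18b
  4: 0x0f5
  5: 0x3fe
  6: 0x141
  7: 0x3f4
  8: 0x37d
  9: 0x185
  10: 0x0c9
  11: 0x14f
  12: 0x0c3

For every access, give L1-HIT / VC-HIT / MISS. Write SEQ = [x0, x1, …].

SEQ = [MISS, L1-HIT, L1-HIT, L1-HIT, MISS, MISS, MISS, L1-HIT, MISS, L1-HIT, MISS, VC-HIT, VC-HIT]

0: 0x185 (blk 24, set 0) → MISS  vc=[]
1: 0x188 (blk 24, set 0) → L1-HIT  vc=[]
2: 0x18e (blk 24, set 0) → L1-HIT  vc=[]
3: 0x18b (blk 24, set 0) → L1-HIT  vc=[]
4: 0xf5 (blk 15, set 7) → MISS  vc=[]
5: 0x3fe (blk 63, set 7) → MISS  vc=[15]
6: 0x141 (blk 20, set 4) → MISS  vc=[15]
7: 0x3f4 (blk 63, set 7) → L1-HIT  vc=[15]
8: 0x37d (blk 55, set 7) → MISS  vc=[15, 63]
9: 0x185 (blk 24, set 0) → L1-HIT  vc=[15, 63]
10: 0xc9 (blk 12, set 4) → MISS  vc=[15, 63, 20]
11: 0x14f (blk 20, set 4) → VC-HIT  vc=[15, 63, 12]
12: 0xc3 (blk 12, set 4) → VC-HIT  vc=[15, 63, 20]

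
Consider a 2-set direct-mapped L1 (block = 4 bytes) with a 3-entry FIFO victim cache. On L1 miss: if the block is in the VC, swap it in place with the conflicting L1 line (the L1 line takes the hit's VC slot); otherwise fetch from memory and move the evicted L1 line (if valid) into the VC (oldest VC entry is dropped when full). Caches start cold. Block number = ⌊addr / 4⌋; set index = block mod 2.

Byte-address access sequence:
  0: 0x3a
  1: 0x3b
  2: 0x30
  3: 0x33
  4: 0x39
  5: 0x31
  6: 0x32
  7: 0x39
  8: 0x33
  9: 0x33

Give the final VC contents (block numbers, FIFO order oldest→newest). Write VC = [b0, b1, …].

VC = [14]

  [0] addr=0x3a blk=14 s=0: MISS | VC []
  [1] addr=0x3b blk=14 s=0: L1-HIT | VC []
  [2] addr=0x30 blk=12 s=0: MISS | VC [14]
  [3] addr=0x33 blk=12 s=0: L1-HIT | VC [14]
  [4] addr=0x39 blk=14 s=0: VC-HIT | VC [12]
  [5] addr=0x31 blk=12 s=0: VC-HIT | VC [14]
  [6] addr=0x32 blk=12 s=0: L1-HIT | VC [14]
  [7] addr=0x39 blk=14 s=0: VC-HIT | VC [12]
  [8] addr=0x33 blk=12 s=0: VC-HIT | VC [14]
  [9] addr=0x33 blk=12 s=0: L1-HIT | VC [14]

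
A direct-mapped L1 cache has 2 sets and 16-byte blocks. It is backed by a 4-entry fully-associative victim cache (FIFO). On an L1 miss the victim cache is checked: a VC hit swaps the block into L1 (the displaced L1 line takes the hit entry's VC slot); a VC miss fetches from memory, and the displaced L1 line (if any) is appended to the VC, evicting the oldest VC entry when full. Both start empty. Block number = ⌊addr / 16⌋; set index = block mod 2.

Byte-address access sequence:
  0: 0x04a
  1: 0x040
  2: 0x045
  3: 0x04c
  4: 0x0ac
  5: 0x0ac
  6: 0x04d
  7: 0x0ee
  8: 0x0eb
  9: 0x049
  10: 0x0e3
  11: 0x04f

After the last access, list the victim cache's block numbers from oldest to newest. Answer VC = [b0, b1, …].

VC = [10, 14]

  [0] addr=0x4a blk=4 s=0: MISS | VC []
  [1] addr=0x40 blk=4 s=0: L1-HIT | VC []
  [2] addr=0x45 blk=4 s=0: L1-HIT | VC []
  [3] addr=0x4c blk=4 s=0: L1-HIT | VC []
  [4] addr=0xac blk=10 s=0: MISS | VC [4]
  [5] addr=0xac blk=10 s=0: L1-HIT | VC [4]
  [6] addr=0x4d blk=4 s=0: VC-HIT | VC [10]
  [7] addr=0xee blk=14 s=0: MISS | VC [10, 4]
  [8] addr=0xeb blk=14 s=0: L1-HIT | VC [10, 4]
  [9] addr=0x49 blk=4 s=0: VC-HIT | VC [10, 14]
  [10] addr=0xe3 blk=14 s=0: VC-HIT | VC [10, 4]
  [11] addr=0x4f blk=4 s=0: VC-HIT | VC [10, 14]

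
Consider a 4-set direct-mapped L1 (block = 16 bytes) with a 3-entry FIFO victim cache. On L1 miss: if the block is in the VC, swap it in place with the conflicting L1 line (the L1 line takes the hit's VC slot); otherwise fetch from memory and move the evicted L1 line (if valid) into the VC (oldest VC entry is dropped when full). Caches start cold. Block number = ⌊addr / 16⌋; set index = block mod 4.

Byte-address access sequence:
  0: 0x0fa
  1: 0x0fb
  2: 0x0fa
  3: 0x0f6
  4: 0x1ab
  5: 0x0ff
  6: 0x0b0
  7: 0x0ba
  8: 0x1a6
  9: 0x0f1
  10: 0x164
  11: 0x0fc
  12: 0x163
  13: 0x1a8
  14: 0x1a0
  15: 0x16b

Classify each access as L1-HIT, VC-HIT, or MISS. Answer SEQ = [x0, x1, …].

  [0] addr=0xfa blk=15 s=3: MISS | VC []
  [1] addr=0xfb blk=15 s=3: L1-HIT | VC []
  [2] addr=0xfa blk=15 s=3: L1-HIT | VC []
  [3] addr=0xf6 blk=15 s=3: L1-HIT | VC []
  [4] addr=0x1ab blk=26 s=2: MISS | VC []
  [5] addr=0xff blk=15 s=3: L1-HIT | VC []
  [6] addr=0xb0 blk=11 s=3: MISS | VC [15]
  [7] addr=0xba blk=11 s=3: L1-HIT | VC [15]
  [8] addr=0x1a6 blk=26 s=2: L1-HIT | VC [15]
  [9] addr=0xf1 blk=15 s=3: VC-HIT | VC [11]
  [10] addr=0x164 blk=22 s=2: MISS | VC [11, 26]
  [11] addr=0xfc blk=15 s=3: L1-HIT | VC [11, 26]
  [12] addr=0x163 blk=22 s=2: L1-HIT | VC [11, 26]
  [13] addr=0x1a8 blk=26 s=2: VC-HIT | VC [11, 22]
  [14] addr=0x1a0 blk=26 s=2: L1-HIT | VC [11, 22]
  [15] addr=0x16b blk=22 s=2: VC-HIT | VC [11, 26]

SEQ = [MISS, L1-HIT, L1-HIT, L1-HIT, MISS, L1-HIT, MISS, L1-HIT, L1-HIT, VC-HIT, MISS, L1-HIT, L1-HIT, VC-HIT, L1-HIT, VC-HIT]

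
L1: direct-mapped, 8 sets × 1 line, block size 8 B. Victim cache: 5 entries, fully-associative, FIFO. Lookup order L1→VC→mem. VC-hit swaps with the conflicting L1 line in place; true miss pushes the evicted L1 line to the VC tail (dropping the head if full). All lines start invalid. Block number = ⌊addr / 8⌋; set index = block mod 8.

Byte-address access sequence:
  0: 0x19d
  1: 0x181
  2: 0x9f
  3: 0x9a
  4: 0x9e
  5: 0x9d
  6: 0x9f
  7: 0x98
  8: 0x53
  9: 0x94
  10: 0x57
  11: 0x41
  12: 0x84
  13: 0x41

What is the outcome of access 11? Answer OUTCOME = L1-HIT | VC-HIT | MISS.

OUTCOME = MISS

#0 0x19d→b51/s3 MISS; vc=[]
#1 0x181→b48/s0 MISS; vc=[]
#2 0x9f→b19/s3 MISS; vc=[51]
#3 0x9a→b19/s3 L1-HIT; vc=[51]
#4 0x9e→b19/s3 L1-HIT; vc=[51]
#5 0x9d→b19/s3 L1-HIT; vc=[51]
#6 0x9f→b19/s3 L1-HIT; vc=[51]
#7 0x98→b19/s3 L1-HIT; vc=[51]
#8 0x53→b10/s2 MISS; vc=[51]
#9 0x94→b18/s2 MISS; vc=[51,10]
#10 0x57→b10/s2 VC-HIT; vc=[51,18]
#11 0x41→b8/s0 MISS; vc=[51,18,48]
#12 0x84→b16/s0 MISS; vc=[51,18,48,8]
#13 0x41→b8/s0 VC-HIT; vc=[51,18,48,16]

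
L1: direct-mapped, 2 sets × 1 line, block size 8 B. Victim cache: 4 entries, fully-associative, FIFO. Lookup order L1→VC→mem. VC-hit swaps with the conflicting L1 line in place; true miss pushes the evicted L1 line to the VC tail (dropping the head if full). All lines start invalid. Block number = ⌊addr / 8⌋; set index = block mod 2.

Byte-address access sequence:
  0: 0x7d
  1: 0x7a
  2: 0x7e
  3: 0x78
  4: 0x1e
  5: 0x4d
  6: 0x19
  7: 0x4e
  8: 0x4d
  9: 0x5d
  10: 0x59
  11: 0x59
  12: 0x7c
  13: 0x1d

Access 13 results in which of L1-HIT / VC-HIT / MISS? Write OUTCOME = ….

0: 0x7d (blk 15, set 1) → MISS  vc=[]
1: 0x7a (blk 15, set 1) → L1-HIT  vc=[]
2: 0x7e (blk 15, set 1) → L1-HIT  vc=[]
3: 0x78 (blk 15, set 1) → L1-HIT  vc=[]
4: 0x1e (blk 3, set 1) → MISS  vc=[15]
5: 0x4d (blk 9, set 1) → MISS  vc=[15, 3]
6: 0x19 (blk 3, set 1) → VC-HIT  vc=[15, 9]
7: 0x4e (blk 9, set 1) → VC-HIT  vc=[15, 3]
8: 0x4d (blk 9, set 1) → L1-HIT  vc=[15, 3]
9: 0x5d (blk 11, set 1) → MISS  vc=[15, 3, 9]
10: 0x59 (blk 11, set 1) → L1-HIT  vc=[15, 3, 9]
11: 0x59 (blk 11, set 1) → L1-HIT  vc=[15, 3, 9]
12: 0x7c (blk 15, set 1) → VC-HIT  vc=[11, 3, 9]
13: 0x1d (blk 3, set 1) → VC-HIT  vc=[11, 15, 9]

OUTCOME = VC-HIT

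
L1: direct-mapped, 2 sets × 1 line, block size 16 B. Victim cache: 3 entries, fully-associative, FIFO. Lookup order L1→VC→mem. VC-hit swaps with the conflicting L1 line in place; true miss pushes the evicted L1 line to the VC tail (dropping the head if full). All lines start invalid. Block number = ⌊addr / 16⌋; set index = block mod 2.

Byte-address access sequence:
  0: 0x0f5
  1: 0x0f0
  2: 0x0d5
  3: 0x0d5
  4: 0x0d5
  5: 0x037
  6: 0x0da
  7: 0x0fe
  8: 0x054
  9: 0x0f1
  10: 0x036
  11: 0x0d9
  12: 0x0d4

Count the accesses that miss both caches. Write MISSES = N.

MISSES = 4

  [0] addr=0xf5 blk=15 s=1: MISS | VC []
  [1] addr=0xf0 blk=15 s=1: L1-HIT | VC []
  [2] addr=0xd5 blk=13 s=1: MISS | VC [15]
  [3] addr=0xd5 blk=13 s=1: L1-HIT | VC [15]
  [4] addr=0xd5 blk=13 s=1: L1-HIT | VC [15]
  [5] addr=0x37 blk=3 s=1: MISS | VC [15, 13]
  [6] addr=0xda blk=13 s=1: VC-HIT | VC [15, 3]
  [7] addr=0xfe blk=15 s=1: VC-HIT | VC [13, 3]
  [8] addr=0x54 blk=5 s=1: MISS | VC [13, 3, 15]
  [9] addr=0xf1 blk=15 s=1: VC-HIT | VC [13, 3, 5]
  [10] addr=0x36 blk=3 s=1: VC-HIT | VC [13, 15, 5]
  [11] addr=0xd9 blk=13 s=1: VC-HIT | VC [3, 15, 5]
  [12] addr=0xd4 blk=13 s=1: L1-HIT | VC [3, 15, 5]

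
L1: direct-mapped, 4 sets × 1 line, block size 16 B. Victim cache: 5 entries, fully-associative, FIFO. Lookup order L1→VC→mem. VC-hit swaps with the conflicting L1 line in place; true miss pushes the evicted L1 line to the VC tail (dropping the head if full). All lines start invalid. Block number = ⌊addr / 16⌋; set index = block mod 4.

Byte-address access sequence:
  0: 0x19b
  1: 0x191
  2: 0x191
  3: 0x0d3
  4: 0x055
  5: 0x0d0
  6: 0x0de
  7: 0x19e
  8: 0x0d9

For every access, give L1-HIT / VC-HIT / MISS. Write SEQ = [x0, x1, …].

0: 0x19b (blk 25, set 1) → MISS  vc=[]
1: 0x191 (blk 25, set 1) → L1-HIT  vc=[]
2: 0x191 (blk 25, set 1) → L1-HIT  vc=[]
3: 0xd3 (blk 13, set 1) → MISS  vc=[25]
4: 0x55 (blk 5, set 1) → MISS  vc=[25, 13]
5: 0xd0 (blk 13, set 1) → VC-HIT  vc=[25, 5]
6: 0xde (blk 13, set 1) → L1-HIT  vc=[25, 5]
7: 0x19e (blk 25, set 1) → VC-HIT  vc=[13, 5]
8: 0xd9 (blk 13, set 1) → VC-HIT  vc=[25, 5]

SEQ = [MISS, L1-HIT, L1-HIT, MISS, MISS, VC-HIT, L1-HIT, VC-HIT, VC-HIT]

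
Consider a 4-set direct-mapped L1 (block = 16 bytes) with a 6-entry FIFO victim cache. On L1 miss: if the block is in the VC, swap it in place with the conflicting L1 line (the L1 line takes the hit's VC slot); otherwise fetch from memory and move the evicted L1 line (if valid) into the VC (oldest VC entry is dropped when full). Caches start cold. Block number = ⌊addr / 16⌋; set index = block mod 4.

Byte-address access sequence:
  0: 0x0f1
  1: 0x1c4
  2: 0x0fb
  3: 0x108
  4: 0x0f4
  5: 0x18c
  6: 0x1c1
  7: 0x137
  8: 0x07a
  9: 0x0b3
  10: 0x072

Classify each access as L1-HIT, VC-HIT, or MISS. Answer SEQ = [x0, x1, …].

0: 0xf1 (blk 15, set 3) → MISS  vc=[]
1: 0x1c4 (blk 28, set 0) → MISS  vc=[]
2: 0xfb (blk 15, set 3) → L1-HIT  vc=[]
3: 0x108 (blk 16, set 0) → MISS  vc=[28]
4: 0xf4 (blk 15, set 3) → L1-HIT  vc=[28]
5: 0x18c (blk 24, set 0) → MISS  vc=[28, 16]
6: 0x1c1 (blk 28, set 0) → VC-HIT  vc=[24, 16]
7: 0x137 (blk 19, set 3) → MISS  vc=[24, 16, 15]
8: 0x7a (blk 7, set 3) → MISS  vc=[24, 16, 15, 19]
9: 0xb3 (blk 11, set 3) → MISS  vc=[24, 16, 15, 19, 7]
10: 0x72 (blk 7, set 3) → VC-HIT  vc=[24, 16, 15, 19, 11]

SEQ = [MISS, MISS, L1-HIT, MISS, L1-HIT, MISS, VC-HIT, MISS, MISS, MISS, VC-HIT]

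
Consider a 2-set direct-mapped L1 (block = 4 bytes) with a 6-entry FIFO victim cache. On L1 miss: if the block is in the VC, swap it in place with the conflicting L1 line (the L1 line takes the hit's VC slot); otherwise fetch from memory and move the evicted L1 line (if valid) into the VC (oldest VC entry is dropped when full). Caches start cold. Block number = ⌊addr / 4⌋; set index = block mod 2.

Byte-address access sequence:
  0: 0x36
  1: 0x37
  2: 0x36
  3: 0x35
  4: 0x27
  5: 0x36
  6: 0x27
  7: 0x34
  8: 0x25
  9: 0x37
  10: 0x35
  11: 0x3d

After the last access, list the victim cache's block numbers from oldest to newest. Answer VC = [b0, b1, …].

0: 0x36 (blk 13, set 1) → MISS  vc=[]
1: 0x37 (blk 13, set 1) → L1-HIT  vc=[]
2: 0x36 (blk 13, set 1) → L1-HIT  vc=[]
3: 0x35 (blk 13, set 1) → L1-HIT  vc=[]
4: 0x27 (blk 9, set 1) → MISS  vc=[13]
5: 0x36 (blk 13, set 1) → VC-HIT  vc=[9]
6: 0x27 (blk 9, set 1) → VC-HIT  vc=[13]
7: 0x34 (blk 13, set 1) → VC-HIT  vc=[9]
8: 0x25 (blk 9, set 1) → VC-HIT  vc=[13]
9: 0x37 (blk 13, set 1) → VC-HIT  vc=[9]
10: 0x35 (blk 13, set 1) → L1-HIT  vc=[9]
11: 0x3d (blk 15, set 1) → MISS  vc=[9, 13]

VC = [9, 13]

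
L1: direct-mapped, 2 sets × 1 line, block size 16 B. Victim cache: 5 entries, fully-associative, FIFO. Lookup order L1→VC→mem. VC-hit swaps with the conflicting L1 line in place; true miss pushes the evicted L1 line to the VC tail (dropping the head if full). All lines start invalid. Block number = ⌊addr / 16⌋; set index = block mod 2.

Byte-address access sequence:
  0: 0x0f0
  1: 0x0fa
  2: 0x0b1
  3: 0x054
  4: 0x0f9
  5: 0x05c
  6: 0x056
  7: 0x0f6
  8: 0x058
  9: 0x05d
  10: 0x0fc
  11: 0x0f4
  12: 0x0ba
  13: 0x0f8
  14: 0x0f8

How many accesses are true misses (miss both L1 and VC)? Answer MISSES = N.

  [0] addr=0xf0 blk=15 s=1: MISS | VC []
  [1] addr=0xfa blk=15 s=1: L1-HIT | VC []
  [2] addr=0xb1 blk=11 s=1: MISS | VC [15]
  [3] addr=0x54 blk=5 s=1: MISS | VC [15, 11]
  [4] addr=0xf9 blk=15 s=1: VC-HIT | VC [5, 11]
  [5] addr=0x5c blk=5 s=1: VC-HIT | VC [15, 11]
  [6] addr=0x56 blk=5 s=1: L1-HIT | VC [15, 11]
  [7] addr=0xf6 blk=15 s=1: VC-HIT | VC [5, 11]
  [8] addr=0x58 blk=5 s=1: VC-HIT | VC [15, 11]
  [9] addr=0x5d blk=5 s=1: L1-HIT | VC [15, 11]
  [10] addr=0xfc blk=15 s=1: VC-HIT | VC [5, 11]
  [11] addr=0xf4 blk=15 s=1: L1-HIT | VC [5, 11]
  [12] addr=0xba blk=11 s=1: VC-HIT | VC [5, 15]
  [13] addr=0xf8 blk=15 s=1: VC-HIT | VC [5, 11]
  [14] addr=0xf8 blk=15 s=1: L1-HIT | VC [5, 11]

MISSES = 3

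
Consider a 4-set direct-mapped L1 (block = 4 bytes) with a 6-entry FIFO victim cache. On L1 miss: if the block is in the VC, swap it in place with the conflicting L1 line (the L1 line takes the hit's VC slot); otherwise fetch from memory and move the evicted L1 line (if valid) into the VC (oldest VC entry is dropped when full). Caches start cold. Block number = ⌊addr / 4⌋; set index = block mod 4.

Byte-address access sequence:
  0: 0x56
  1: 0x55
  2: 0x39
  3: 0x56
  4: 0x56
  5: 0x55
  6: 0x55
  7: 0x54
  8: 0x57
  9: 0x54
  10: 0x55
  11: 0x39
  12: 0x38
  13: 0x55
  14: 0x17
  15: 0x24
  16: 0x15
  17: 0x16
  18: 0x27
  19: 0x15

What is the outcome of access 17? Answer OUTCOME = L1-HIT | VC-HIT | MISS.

OUTCOME = L1-HIT

#0 0x56→b21/s1 MISS; vc=[]
#1 0x55→b21/s1 L1-HIT; vc=[]
#2 0x39→b14/s2 MISS; vc=[]
#3 0x56→b21/s1 L1-HIT; vc=[]
#4 0x56→b21/s1 L1-HIT; vc=[]
#5 0x55→b21/s1 L1-HIT; vc=[]
#6 0x55→b21/s1 L1-HIT; vc=[]
#7 0x54→b21/s1 L1-HIT; vc=[]
#8 0x57→b21/s1 L1-HIT; vc=[]
#9 0x54→b21/s1 L1-HIT; vc=[]
#10 0x55→b21/s1 L1-HIT; vc=[]
#11 0x39→b14/s2 L1-HIT; vc=[]
#12 0x38→b14/s2 L1-HIT; vc=[]
#13 0x55→b21/s1 L1-HIT; vc=[]
#14 0x17→b5/s1 MISS; vc=[21]
#15 0x24→b9/s1 MISS; vc=[21,5]
#16 0x15→b5/s1 VC-HIT; vc=[21,9]
#17 0x16→b5/s1 L1-HIT; vc=[21,9]
#18 0x27→b9/s1 VC-HIT; vc=[21,5]
#19 0x15→b5/s1 VC-HIT; vc=[21,9]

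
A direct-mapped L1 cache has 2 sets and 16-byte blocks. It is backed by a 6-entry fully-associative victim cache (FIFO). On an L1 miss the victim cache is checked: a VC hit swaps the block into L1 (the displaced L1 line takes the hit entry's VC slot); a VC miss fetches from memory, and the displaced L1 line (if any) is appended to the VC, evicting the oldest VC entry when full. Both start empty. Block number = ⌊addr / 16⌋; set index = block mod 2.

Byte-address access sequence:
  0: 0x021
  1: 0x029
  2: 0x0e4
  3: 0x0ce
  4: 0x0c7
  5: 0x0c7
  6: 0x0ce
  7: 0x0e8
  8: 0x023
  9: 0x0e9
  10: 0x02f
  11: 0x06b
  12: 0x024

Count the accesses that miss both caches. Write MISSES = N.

MISSES = 4

  [0] addr=0x21 blk=2 s=0: MISS | VC []
  [1] addr=0x29 blk=2 s=0: L1-HIT | VC []
  [2] addr=0xe4 blk=14 s=0: MISS | VC [2]
  [3] addr=0xce blk=12 s=0: MISS | VC [2, 14]
  [4] addr=0xc7 blk=12 s=0: L1-HIT | VC [2, 14]
  [5] addr=0xc7 blk=12 s=0: L1-HIT | VC [2, 14]
  [6] addr=0xce blk=12 s=0: L1-HIT | VC [2, 14]
  [7] addr=0xe8 blk=14 s=0: VC-HIT | VC [2, 12]
  [8] addr=0x23 blk=2 s=0: VC-HIT | VC [14, 12]
  [9] addr=0xe9 blk=14 s=0: VC-HIT | VC [2, 12]
  [10] addr=0x2f blk=2 s=0: VC-HIT | VC [14, 12]
  [11] addr=0x6b blk=6 s=0: MISS | VC [14, 12, 2]
  [12] addr=0x24 blk=2 s=0: VC-HIT | VC [14, 12, 6]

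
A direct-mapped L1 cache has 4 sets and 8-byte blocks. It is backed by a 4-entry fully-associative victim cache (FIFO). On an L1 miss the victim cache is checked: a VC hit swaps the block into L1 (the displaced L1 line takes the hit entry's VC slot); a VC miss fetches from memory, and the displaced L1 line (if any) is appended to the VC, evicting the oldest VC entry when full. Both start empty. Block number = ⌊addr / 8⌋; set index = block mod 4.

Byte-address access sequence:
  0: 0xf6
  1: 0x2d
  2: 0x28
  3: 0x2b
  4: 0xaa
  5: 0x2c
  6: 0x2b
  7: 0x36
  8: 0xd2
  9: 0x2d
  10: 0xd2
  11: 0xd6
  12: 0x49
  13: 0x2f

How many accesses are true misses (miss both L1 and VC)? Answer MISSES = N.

MISSES = 6

0: 0xf6 (blk 30, set 2) → MISS  vc=[]
1: 0x2d (blk 5, set 1) → MISS  vc=[]
2: 0x28 (blk 5, set 1) → L1-HIT  vc=[]
3: 0x2b (blk 5, set 1) → L1-HIT  vc=[]
4: 0xaa (blk 21, set 1) → MISS  vc=[5]
5: 0x2c (blk 5, set 1) → VC-HIT  vc=[21]
6: 0x2b (blk 5, set 1) → L1-HIT  vc=[21]
7: 0x36 (blk 6, set 2) → MISS  vc=[21, 30]
8: 0xd2 (blk 26, set 2) → MISS  vc=[21, 30, 6]
9: 0x2d (blk 5, set 1) → L1-HIT  vc=[21, 30, 6]
10: 0xd2 (blk 26, set 2) → L1-HIT  vc=[21, 30, 6]
11: 0xd6 (blk 26, set 2) → L1-HIT  vc=[21, 30, 6]
12: 0x49 (blk 9, set 1) → MISS  vc=[21, 30, 6, 5]
13: 0x2f (blk 5, set 1) → VC-HIT  vc=[21, 30, 6, 9]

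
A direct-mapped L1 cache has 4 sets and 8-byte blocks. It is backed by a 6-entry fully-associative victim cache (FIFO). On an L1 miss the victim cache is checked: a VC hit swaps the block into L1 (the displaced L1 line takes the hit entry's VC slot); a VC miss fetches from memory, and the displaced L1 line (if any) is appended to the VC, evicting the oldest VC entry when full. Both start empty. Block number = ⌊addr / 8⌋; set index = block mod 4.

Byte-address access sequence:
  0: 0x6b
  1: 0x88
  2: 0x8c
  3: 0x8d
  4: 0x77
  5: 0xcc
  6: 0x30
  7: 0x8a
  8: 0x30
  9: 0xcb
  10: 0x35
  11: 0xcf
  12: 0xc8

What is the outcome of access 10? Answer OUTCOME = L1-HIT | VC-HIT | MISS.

  [0] addr=0x6b blk=13 s=1: MISS | VC []
  [1] addr=0x88 blk=17 s=1: MISS | VC [13]
  [2] addr=0x8c blk=17 s=1: L1-HIT | VC [13]
  [3] addr=0x8d blk=17 s=1: L1-HIT | VC [13]
  [4] addr=0x77 blk=14 s=2: MISS | VC [13]
  [5] addr=0xcc blk=25 s=1: MISS | VC [13, 17]
  [6] addr=0x30 blk=6 s=2: MISS | VC [13, 17, 14]
  [7] addr=0x8a blk=17 s=1: VC-HIT | VC [13, 25, 14]
  [8] addr=0x30 blk=6 s=2: L1-HIT | VC [13, 25, 14]
  [9] addr=0xcb blk=25 s=1: VC-HIT | VC [13, 17, 14]
  [10] addr=0x35 blk=6 s=2: L1-HIT | VC [13, 17, 14]
  [11] addr=0xcf blk=25 s=1: L1-HIT | VC [13, 17, 14]
  [12] addr=0xc8 blk=25 s=1: L1-HIT | VC [13, 17, 14]

OUTCOME = L1-HIT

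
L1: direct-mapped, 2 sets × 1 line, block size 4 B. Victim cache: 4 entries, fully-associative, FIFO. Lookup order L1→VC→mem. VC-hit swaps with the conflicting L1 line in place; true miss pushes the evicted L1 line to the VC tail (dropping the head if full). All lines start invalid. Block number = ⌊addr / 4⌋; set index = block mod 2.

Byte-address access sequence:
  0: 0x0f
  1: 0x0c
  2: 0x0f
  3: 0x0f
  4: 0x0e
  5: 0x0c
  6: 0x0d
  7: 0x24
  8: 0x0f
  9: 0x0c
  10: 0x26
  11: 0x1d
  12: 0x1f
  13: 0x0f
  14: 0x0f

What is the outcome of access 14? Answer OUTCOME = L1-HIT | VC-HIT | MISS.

#0 0xf→b3/s1 MISS; vc=[]
#1 0xc→b3/s1 L1-HIT; vc=[]
#2 0xf→b3/s1 L1-HIT; vc=[]
#3 0xf→b3/s1 L1-HIT; vc=[]
#4 0xe→b3/s1 L1-HIT; vc=[]
#5 0xc→b3/s1 L1-HIT; vc=[]
#6 0xd→b3/s1 L1-HIT; vc=[]
#7 0x24→b9/s1 MISS; vc=[3]
#8 0xf→b3/s1 VC-HIT; vc=[9]
#9 0xc→b3/s1 L1-HIT; vc=[9]
#10 0x26→b9/s1 VC-HIT; vc=[3]
#11 0x1d→b7/s1 MISS; vc=[3,9]
#12 0x1f→b7/s1 L1-HIT; vc=[3,9]
#13 0xf→b3/s1 VC-HIT; vc=[7,9]
#14 0xf→b3/s1 L1-HIT; vc=[7,9]

OUTCOME = L1-HIT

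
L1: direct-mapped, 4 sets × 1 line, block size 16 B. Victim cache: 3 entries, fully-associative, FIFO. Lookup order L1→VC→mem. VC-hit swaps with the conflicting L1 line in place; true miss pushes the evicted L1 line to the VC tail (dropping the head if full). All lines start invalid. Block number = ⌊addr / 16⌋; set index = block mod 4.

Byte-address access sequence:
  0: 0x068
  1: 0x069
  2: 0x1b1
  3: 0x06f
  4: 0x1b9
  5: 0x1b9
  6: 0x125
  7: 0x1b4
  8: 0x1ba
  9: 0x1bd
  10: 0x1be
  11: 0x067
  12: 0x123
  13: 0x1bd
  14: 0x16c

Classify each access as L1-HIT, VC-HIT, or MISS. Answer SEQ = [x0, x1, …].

0: 0x68 (blk 6, set 2) → MISS  vc=[]
1: 0x69 (blk 6, set 2) → L1-HIT  vc=[]
2: 0x1b1 (blk 27, set 3) → MISS  vc=[]
3: 0x6f (blk 6, set 2) → L1-HIT  vc=[]
4: 0x1b9 (blk 27, set 3) → L1-HIT  vc=[]
5: 0x1b9 (blk 27, set 3) → L1-HIT  vc=[]
6: 0x125 (blk 18, set 2) → MISS  vc=[6]
7: 0x1b4 (blk 27, set 3) → L1-HIT  vc=[6]
8: 0x1ba (blk 27, set 3) → L1-HIT  vc=[6]
9: 0x1bd (blk 27, set 3) → L1-HIT  vc=[6]
10: 0x1be (blk 27, set 3) → L1-HIT  vc=[6]
11: 0x67 (blk 6, set 2) → VC-HIT  vc=[18]
12: 0x123 (blk 18, set 2) → VC-HIT  vc=[6]
13: 0x1bd (blk 27, set 3) → L1-HIT  vc=[6]
14: 0x16c (blk 22, set 2) → MISS  vc=[6, 18]

SEQ = [MISS, L1-HIT, MISS, L1-HIT, L1-HIT, L1-HIT, MISS, L1-HIT, L1-HIT, L1-HIT, L1-HIT, VC-HIT, VC-HIT, L1-HIT, MISS]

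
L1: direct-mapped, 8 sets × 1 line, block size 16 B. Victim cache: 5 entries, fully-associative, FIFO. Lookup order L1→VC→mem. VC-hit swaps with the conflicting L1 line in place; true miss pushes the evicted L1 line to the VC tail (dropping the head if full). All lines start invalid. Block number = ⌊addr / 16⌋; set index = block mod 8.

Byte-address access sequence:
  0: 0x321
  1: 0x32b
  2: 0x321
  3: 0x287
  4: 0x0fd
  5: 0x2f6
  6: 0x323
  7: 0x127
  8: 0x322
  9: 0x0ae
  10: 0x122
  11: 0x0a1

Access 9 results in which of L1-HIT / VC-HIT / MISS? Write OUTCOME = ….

OUTCOME = MISS

#0 0x321→b50/s2 MISS; vc=[]
#1 0x32b→b50/s2 L1-HIT; vc=[]
#2 0x321→b50/s2 L1-HIT; vc=[]
#3 0x287→b40/s0 MISS; vc=[]
#4 0xfd→b15/s7 MISS; vc=[]
#5 0x2f6→b47/s7 MISS; vc=[15]
#6 0x323→b50/s2 L1-HIT; vc=[15]
#7 0x127→b18/s2 MISS; vc=[15,50]
#8 0x322→b50/s2 VC-HIT; vc=[15,18]
#9 0xae→b10/s2 MISS; vc=[15,18,50]
#10 0x122→b18/s2 VC-HIT; vc=[15,10,50]
#11 0xa1→b10/s2 VC-HIT; vc=[15,18,50]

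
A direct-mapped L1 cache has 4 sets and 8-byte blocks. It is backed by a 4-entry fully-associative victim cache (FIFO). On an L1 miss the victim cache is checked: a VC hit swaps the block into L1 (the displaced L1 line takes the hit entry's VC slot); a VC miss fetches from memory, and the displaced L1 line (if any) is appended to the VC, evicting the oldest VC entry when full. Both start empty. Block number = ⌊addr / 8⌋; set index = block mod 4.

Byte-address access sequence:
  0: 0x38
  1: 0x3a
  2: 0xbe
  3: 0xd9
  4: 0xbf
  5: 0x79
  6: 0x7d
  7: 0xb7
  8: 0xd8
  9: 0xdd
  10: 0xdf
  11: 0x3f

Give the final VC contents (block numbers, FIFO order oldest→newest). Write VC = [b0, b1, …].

VC = [27, 15, 23]

#0 0x38→b7/s3 MISS; vc=[]
#1 0x3a→b7/s3 L1-HIT; vc=[]
#2 0xbe→b23/s3 MISS; vc=[7]
#3 0xd9→b27/s3 MISS; vc=[7,23]
#4 0xbf→b23/s3 VC-HIT; vc=[7,27]
#5 0x79→b15/s3 MISS; vc=[7,27,23]
#6 0x7d→b15/s3 L1-HIT; vc=[7,27,23]
#7 0xb7→b22/s2 MISS; vc=[7,27,23]
#8 0xd8→b27/s3 VC-HIT; vc=[7,15,23]
#9 0xdd→b27/s3 L1-HIT; vc=[7,15,23]
#10 0xdf→b27/s3 L1-HIT; vc=[7,15,23]
#11 0x3f→b7/s3 VC-HIT; vc=[27,15,23]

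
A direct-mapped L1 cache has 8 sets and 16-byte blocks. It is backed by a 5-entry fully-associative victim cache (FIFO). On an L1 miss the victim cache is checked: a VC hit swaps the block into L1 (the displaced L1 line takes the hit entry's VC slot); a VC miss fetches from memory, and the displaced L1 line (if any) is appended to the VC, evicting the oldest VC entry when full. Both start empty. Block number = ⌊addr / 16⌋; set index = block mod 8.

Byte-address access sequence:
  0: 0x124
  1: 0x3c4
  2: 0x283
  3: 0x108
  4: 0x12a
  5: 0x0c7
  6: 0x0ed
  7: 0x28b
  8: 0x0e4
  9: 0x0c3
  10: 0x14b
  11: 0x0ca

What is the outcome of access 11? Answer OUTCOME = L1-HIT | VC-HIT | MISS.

OUTCOME = VC-HIT

0: 0x124 (blk 18, set 2) → MISS  vc=[]
1: 0x3c4 (blk 60, set 4) → MISS  vc=[]
2: 0x283 (blk 40, set 0) → MISS  vc=[]
3: 0x108 (blk 16, set 0) → MISS  vc=[40]
4: 0x12a (blk 18, set 2) → L1-HIT  vc=[40]
5: 0xc7 (blk 12, set 4) → MISS  vc=[40, 60]
6: 0xed (blk 14, set 6) → MISS  vc=[40, 60]
7: 0x28b (blk 40, set 0) → VC-HIT  vc=[16, 60]
8: 0xe4 (blk 14, set 6) → L1-HIT  vc=[16, 60]
9: 0xc3 (blk 12, set 4) → L1-HIT  vc=[16, 60]
10: 0x14b (blk 20, set 4) → MISS  vc=[16, 60, 12]
11: 0xca (blk 12, set 4) → VC-HIT  vc=[16, 60, 20]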